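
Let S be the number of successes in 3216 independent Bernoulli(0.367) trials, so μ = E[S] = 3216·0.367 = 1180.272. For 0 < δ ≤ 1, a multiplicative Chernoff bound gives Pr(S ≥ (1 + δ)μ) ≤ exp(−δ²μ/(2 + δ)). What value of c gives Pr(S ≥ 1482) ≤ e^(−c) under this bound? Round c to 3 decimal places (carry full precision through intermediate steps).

34.196

Write 1482 = (1 + δ)μ, so δ = 1482/1180.272 − 1 = 0.2556428…
Then the exponent is δ²μ/(2 + δ) = (1482 − μ)² / (μ·(2 + δ)) = 34.196275.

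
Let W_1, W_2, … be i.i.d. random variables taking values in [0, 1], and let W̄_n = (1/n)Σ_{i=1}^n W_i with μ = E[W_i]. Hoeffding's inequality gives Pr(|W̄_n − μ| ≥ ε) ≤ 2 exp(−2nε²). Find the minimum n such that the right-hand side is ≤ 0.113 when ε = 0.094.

Require 2·exp(−2nε²) ≤ 0.113, i.e. 2nε² ≥ ln(2/0.113) = 2.873515.
So n ≥ 2.873515 / (2·0.094²) = 162.603.
The smallest integer n is 163.

163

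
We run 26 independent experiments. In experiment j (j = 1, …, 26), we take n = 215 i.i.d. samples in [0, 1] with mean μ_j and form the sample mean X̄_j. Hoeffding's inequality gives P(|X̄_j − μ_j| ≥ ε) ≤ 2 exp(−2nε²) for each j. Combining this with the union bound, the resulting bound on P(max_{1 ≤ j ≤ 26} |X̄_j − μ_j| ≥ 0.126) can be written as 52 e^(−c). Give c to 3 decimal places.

6.827

Union bound over the 26 events: P(max_{1 ≤ j ≤ 26} |X̄_j − μ_j| ≥ 0.126) ≤ 26·2·exp(−2nε²) = 52 exp(−2·215·0.126²).
So c = 2·215·0.126² = 6.8267.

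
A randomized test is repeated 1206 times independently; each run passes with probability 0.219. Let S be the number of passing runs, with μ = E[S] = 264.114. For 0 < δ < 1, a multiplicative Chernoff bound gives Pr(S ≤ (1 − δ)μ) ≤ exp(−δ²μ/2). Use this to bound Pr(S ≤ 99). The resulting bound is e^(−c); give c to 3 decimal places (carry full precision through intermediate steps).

Write 99 = (1 − δ)μ, so δ = 1 − 99/264.114 = 0.6251619…
Then the exponent is δ²μ/2 = (μ − 99)²/(2μ) = 51.611488.

51.611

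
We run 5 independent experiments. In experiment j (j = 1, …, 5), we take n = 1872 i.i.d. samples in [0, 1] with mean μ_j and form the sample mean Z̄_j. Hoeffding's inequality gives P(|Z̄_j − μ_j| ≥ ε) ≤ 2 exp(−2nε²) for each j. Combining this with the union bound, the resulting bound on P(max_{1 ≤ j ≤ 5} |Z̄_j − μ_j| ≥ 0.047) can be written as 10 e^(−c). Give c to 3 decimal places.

Union bound over the 5 events: P(max_{1 ≤ j ≤ 5} |Z̄_j − μ_j| ≥ 0.047) ≤ 5·2·exp(−2nε²) = 10 exp(−2·1872·0.047²).
So c = 2·1872·0.047² = 8.2705.

8.270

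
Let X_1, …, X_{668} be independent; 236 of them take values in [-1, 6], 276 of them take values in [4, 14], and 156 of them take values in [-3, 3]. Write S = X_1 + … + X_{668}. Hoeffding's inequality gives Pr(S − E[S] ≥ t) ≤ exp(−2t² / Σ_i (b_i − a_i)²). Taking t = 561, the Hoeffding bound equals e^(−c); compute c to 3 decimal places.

Σ(b_i − a_i)² = 236·7² + 276·10² + 156·6² = 44780.
c = 2t² / 44780 = 2·561² / 44780 = 14.0563.

14.056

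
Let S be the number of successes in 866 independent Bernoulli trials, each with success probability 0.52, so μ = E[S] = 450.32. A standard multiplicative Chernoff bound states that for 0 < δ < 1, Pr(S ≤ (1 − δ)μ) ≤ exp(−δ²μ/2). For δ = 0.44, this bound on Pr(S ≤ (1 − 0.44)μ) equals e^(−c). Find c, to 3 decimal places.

43.591

c = δ²μ/2 = 0.44²·450.32/2 = 43.5910.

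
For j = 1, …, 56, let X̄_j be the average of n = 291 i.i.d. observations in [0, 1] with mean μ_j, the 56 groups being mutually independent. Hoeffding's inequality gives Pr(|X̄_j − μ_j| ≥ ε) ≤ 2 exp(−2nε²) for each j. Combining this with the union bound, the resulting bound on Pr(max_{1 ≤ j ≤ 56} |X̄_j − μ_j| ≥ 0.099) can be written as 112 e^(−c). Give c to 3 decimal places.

5.704

Union bound over the 56 events: Pr(max_{1 ≤ j ≤ 56} |X̄_j − μ_j| ≥ 0.099) ≤ 56·2·exp(−2nε²) = 112 exp(−2·291·0.099²).
So c = 2·291·0.099² = 5.7042.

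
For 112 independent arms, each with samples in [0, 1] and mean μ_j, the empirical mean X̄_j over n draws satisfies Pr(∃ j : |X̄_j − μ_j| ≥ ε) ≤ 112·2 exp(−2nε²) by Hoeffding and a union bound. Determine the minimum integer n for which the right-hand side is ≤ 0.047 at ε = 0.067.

Need 2·112·exp(−2nε²) ≤ 0.047, i.e. exp(−2nε²) ≤ 0.047/224.
So 2nε² ≥ ln(224/0.047) = 8.469254.
Hence n ≥ 8.469254/(2·0.067²) = 943.334.
The smallest integer n is 944.

944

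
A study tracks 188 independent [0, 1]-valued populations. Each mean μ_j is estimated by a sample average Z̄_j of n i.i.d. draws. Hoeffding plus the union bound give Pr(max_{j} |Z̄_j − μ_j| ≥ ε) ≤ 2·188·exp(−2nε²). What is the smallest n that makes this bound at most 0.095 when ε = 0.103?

391

Need 2·188·exp(−2nε²) ≤ 0.095, i.e. exp(−2nε²) ≤ 0.095/376.
So 2nε² ≥ ln(376/0.095) = 8.283468.
Hence n ≥ 8.283468/(2·0.103²) = 390.398.
The smallest integer n is 391.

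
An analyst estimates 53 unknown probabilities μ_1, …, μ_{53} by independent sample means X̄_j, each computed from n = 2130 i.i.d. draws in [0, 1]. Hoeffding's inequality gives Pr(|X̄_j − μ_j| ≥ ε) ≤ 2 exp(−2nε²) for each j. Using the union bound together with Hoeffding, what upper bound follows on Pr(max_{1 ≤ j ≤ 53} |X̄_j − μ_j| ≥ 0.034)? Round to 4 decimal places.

Per-experiment Hoeffding bound: 2·exp(−2·2130·0.034²) = 2·exp(−4.92456) = 0.014532.
Union bound over 53 events: 53·0.014532 = 0.77019.

0.7702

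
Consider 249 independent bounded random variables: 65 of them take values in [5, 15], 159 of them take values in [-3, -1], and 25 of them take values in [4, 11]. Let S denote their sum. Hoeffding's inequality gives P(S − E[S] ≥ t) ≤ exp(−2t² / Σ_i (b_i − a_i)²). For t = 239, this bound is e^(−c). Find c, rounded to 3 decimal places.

13.664

Σ(b_i − a_i)² = 65·10² + 159·2² + 25·7² = 8361.
c = 2t² / 8361 = 2·239² / 8361 = 13.6637.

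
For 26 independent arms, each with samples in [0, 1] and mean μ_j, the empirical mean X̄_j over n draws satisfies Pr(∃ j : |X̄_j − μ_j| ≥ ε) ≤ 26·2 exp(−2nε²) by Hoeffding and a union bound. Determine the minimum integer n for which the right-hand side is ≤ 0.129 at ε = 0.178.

95

Need 2·26·exp(−2nε²) ≤ 0.129, i.e. exp(−2nε²) ≤ 0.129/52.
So 2nε² ≥ ln(52/0.129) = 5.999187.
Hence n ≥ 5.999187/(2·0.178²) = 94.672.
The smallest integer n is 95.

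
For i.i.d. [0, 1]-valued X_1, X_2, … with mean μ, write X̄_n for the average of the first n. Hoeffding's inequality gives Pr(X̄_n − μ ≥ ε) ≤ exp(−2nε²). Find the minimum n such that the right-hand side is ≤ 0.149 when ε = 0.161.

37

Require exp(−2nε²) ≤ 0.149, i.e. 2nε² ≥ ln(1/0.149) = 1.903809.
So n ≥ 1.903809 / (2·0.161²) = 36.723.
The smallest integer n is 37.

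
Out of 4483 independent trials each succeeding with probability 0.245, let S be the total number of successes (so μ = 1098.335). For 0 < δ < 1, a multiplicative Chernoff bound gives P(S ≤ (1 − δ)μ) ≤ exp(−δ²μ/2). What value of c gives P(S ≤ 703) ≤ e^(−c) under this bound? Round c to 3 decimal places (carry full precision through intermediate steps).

71.148

Write 703 = (1 − δ)μ, so δ = 1 − 703/1098.335 = 0.3599403…
Then the exponent is δ²μ/2 = (μ − 703)²/(2μ) = 71.148494.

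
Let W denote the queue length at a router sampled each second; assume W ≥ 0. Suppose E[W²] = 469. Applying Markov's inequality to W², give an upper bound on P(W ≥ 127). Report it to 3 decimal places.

0.029

Since W ≥ 0, the event {W ≥ 127} is the same as {W² ≥ 16129}.
Markov's inequality applied to W² gives P(W² ≥ 16129) ≤ E[W²]/16129 = 469/16129 = 0.0291.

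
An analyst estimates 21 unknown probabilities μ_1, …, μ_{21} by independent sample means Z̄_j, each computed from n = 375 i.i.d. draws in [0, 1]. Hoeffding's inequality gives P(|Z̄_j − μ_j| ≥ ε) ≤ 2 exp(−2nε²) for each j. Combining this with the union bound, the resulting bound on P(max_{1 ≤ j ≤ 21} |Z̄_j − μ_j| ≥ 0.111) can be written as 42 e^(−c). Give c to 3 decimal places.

9.241

Union bound over the 21 events: P(max_{1 ≤ j ≤ 21} |Z̄_j − μ_j| ≥ 0.111) ≤ 21·2·exp(−2nε²) = 42 exp(−2·375·0.111²).
So c = 2·375·0.111² = 9.2408.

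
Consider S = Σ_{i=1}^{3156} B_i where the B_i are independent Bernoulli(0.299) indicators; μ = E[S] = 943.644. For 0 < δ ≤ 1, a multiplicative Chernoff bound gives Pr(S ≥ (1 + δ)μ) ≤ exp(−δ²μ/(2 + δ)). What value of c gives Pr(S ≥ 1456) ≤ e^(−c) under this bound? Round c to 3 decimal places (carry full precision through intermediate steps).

109.395

Write 1456 = (1 + δ)μ, so δ = 1456/943.644 − 1 = 0.5429548…
Then the exponent is δ²μ/(2 + δ) = (1456 − μ)² / (μ·(2 + δ)) = 109.394840.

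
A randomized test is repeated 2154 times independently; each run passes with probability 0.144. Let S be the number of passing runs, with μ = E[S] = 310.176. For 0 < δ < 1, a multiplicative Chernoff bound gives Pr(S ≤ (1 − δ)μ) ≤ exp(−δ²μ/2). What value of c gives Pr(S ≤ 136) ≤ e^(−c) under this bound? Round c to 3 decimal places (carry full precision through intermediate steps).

48.903

Write 136 = (1 − δ)μ, so δ = 1 − 136/310.176 = 0.5615393…
Then the exponent is δ²μ/2 = (μ − 136)²/(2μ) = 48.903331.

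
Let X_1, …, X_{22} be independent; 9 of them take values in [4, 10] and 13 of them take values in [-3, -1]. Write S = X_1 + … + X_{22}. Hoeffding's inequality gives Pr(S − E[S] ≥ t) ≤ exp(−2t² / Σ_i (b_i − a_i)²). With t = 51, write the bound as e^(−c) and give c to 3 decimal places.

Σ(b_i − a_i)² = 9·6² + 13·2² = 376.
c = 2t² / 376 = 2·51² / 376 = 13.8351.

13.835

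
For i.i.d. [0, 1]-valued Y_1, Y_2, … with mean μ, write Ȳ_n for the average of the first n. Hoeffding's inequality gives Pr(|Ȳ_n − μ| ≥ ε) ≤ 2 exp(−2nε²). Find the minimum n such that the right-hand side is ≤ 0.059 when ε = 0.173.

Require 2·exp(−2nε²) ≤ 0.059, i.e. 2nε² ≥ ln(2/0.059) = 3.523365.
So n ≥ 3.523365 / (2·0.173²) = 58.862.
The smallest integer n is 59.

59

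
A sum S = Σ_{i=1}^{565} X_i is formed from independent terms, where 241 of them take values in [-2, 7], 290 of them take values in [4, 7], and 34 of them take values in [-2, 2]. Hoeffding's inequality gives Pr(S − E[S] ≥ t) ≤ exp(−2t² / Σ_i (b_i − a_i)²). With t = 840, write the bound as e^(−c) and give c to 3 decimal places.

62.236

Σ(b_i − a_i)² = 241·9² + 290·3² + 34·4² = 22675.
c = 2t² / 22675 = 2·840² / 22675 = 62.2359.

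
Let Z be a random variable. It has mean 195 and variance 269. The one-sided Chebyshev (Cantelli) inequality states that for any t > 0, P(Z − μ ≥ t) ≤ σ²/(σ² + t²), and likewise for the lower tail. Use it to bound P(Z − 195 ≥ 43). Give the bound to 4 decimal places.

Here σ² = 269 and t = 43, so σ² + t² = 2118.
Cantelli's bound: 269/2118 = 0.1270.

0.1270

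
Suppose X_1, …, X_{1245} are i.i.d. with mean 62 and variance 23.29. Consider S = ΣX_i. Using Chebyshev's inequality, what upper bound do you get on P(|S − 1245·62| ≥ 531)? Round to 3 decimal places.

Var(S) = n·Var(X_i) = 1245·23.29 = 28996.05.
Chebyshev: P(|S − 1245·62| ≥ 531) ≤ Var(S)/531² = 28996.05/281961 = 0.1028.

0.103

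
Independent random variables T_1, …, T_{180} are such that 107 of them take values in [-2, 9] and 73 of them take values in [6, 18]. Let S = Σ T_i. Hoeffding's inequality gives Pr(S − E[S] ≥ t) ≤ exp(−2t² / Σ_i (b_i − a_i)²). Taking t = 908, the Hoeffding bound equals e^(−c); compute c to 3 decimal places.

70.290

Σ(b_i − a_i)² = 107·11² + 73·12² = 23459.
c = 2t² / 23459 = 2·908² / 23459 = 70.2898.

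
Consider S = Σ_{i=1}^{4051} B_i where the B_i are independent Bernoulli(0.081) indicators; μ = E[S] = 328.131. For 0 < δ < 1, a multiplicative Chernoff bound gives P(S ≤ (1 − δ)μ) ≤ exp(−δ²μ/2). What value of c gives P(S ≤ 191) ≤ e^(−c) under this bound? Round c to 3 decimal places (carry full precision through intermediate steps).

Write 191 = (1 − δ)μ, so δ = 1 − 191/328.131 = 0.4179154…
Then the exponent is δ²μ/2 = (μ − 191)²/(2μ) = 28.654579.

28.655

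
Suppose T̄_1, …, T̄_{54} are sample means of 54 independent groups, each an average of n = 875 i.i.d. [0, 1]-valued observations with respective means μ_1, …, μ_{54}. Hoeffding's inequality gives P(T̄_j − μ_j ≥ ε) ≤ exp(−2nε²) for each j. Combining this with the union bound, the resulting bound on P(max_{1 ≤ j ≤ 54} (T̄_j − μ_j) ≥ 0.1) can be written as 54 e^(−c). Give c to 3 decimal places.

17.500

Union bound over the 54 events: P(max_{1 ≤ j ≤ 54} (T̄_j − μ_j) ≥ 0.1) ≤ 54·exp(−2nε²) = 54 exp(−2·875·0.1²).
So c = 2·875·0.1² = 17.5000.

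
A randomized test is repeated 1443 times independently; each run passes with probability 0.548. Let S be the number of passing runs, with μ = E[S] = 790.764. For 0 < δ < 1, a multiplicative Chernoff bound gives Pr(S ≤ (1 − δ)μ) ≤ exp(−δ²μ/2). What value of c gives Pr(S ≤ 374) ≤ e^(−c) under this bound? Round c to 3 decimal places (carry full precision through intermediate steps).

Write 374 = (1 − δ)μ, so δ = 1 − 374/790.764 = 0.5270397…
Then the exponent is δ²μ/2 = (μ − 374)²/(2μ) = 109.825581.

109.826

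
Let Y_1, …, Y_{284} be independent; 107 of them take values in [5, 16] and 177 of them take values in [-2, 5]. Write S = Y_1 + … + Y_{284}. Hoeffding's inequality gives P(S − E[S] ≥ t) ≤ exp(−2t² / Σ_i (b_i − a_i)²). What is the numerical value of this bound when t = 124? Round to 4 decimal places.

0.2411

Σ(b_i − a_i)² = 107·11² + 177·7² = 21620.
Exponent = 2·124² / 21620 = 1.42239.
Bound = exp(−1.42239) = 0.24114.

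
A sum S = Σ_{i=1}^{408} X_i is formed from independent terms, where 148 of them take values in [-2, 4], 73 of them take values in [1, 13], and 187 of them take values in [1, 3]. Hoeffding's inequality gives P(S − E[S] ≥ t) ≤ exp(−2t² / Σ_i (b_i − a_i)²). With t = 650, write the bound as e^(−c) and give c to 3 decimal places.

Σ(b_i − a_i)² = 148·6² + 73·12² + 187·2² = 16588.
c = 2t² / 16588 = 2·650² / 16588 = 50.9404.

50.940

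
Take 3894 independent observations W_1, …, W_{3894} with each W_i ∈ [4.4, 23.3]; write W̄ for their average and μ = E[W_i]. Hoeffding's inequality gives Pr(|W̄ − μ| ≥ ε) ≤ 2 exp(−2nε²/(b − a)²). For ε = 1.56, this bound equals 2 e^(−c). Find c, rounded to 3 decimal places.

c = 2nε²/(b − a)² = 2·3894·1.56² / 18.9² = 53.0581.

53.058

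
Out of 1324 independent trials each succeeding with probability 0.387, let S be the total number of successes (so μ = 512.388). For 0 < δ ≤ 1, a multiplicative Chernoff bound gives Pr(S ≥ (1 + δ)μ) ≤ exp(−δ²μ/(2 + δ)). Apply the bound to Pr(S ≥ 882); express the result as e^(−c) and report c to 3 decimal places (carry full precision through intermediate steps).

Write 882 = (1 + δ)μ, so δ = 882/512.388 − 1 = 0.7213518…
Then the exponent is δ²μ/(2 + δ) = (882 − μ)² / (μ·(2 + δ)) = 97.973470.

97.973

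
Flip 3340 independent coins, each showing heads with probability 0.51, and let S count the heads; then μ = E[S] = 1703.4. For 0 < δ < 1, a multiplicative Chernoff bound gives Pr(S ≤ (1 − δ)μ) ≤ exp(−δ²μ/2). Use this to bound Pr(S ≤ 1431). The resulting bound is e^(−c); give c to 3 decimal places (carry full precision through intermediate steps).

21.780

Write 1431 = (1 − δ)μ, so δ = 1 − 1431/1703.4 = 0.1599155…
Then the exponent is δ²μ/2 = (μ − 1431)²/(2μ) = 21.780486.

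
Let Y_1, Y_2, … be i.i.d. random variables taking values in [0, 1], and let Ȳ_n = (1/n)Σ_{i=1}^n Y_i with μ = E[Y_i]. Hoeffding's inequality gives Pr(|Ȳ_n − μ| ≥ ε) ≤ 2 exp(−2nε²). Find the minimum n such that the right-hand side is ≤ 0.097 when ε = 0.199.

39

Require 2·exp(−2nε²) ≤ 0.097, i.e. 2nε² ≥ ln(2/0.097) = 3.026191.
So n ≥ 3.026191 / (2·0.199²) = 38.209.
The smallest integer n is 39.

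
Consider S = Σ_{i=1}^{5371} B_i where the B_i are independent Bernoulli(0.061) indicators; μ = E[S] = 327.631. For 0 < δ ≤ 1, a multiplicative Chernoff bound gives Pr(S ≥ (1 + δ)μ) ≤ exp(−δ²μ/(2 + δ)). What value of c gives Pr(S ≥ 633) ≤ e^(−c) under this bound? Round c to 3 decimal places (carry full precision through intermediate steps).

Write 633 = (1 + δ)μ, so δ = 633/327.631 − 1 = 0.9320516…
Then the exponent is δ²μ/(2 + δ) = (633 − μ)² / (μ·(2 + δ)) = 97.071848.

97.072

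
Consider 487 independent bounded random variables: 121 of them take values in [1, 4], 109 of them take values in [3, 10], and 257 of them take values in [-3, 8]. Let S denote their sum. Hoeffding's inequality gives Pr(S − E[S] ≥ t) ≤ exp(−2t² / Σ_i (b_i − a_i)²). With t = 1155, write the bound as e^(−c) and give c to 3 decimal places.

71.097

Σ(b_i − a_i)² = 121·3² + 109·7² + 257·11² = 37527.
c = 2t² / 37527 = 2·1155² / 37527 = 71.0968.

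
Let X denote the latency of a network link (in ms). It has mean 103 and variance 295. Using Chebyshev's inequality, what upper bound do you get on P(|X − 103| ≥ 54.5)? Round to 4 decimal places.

0.0993

Chebyshev: P(|X − μ| ≥ t) ≤ Var(X)/t².
Bound = 295 / 2970.25 = 0.0993.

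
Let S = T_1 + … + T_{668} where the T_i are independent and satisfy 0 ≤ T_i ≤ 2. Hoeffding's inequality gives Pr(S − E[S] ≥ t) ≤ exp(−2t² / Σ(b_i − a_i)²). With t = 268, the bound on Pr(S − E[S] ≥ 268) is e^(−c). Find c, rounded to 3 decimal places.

Σ(b_i − a_i)² = 668·(2)² = 2672.
c = 2t²/2672 = 2·268²/2672 = 53.7605.

53.760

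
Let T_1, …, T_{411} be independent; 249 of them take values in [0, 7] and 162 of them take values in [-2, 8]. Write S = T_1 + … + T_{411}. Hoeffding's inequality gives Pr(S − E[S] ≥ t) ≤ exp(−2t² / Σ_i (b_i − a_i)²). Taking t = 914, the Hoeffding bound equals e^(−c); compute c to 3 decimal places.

Σ(b_i − a_i)² = 249·7² + 162·10² = 28401.
c = 2t² / 28401 = 2·914² / 28401 = 58.8286.

58.829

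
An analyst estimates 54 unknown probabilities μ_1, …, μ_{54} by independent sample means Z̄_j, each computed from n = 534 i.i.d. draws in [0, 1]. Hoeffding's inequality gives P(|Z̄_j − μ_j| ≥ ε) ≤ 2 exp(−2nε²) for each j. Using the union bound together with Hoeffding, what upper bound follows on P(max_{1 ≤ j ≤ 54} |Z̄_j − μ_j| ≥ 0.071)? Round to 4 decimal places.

Per-experiment Hoeffding bound: 2·exp(−2·534·0.071²) = 2·exp(−5.38379) = 0.0091808.
Union bound over 54 events: 54·0.0091808 = 0.49576.

0.4958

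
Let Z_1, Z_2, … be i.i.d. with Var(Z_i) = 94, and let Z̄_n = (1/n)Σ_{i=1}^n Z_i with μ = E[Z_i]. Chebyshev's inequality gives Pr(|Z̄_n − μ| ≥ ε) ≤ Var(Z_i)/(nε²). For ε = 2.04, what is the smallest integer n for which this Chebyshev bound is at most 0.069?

328

Require 94/(n·2.04²) ≤ 0.069, i.e. n ≥ 94/(0.069·2.04²) = 327.355.
The smallest integer n is 328.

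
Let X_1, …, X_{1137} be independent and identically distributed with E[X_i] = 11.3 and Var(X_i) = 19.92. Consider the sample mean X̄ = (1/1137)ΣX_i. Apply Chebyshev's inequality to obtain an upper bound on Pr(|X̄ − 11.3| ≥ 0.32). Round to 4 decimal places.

Var(X̄) = Var(X_i)/n = 19.92/1137 = 0.01752.
Chebyshev: Pr(|X̄ − 11.3| ≥ 0.32) ≤ Var(X̄)/(0.32)² = 19.92/(1137·0.32²) = 0.1711.

0.1711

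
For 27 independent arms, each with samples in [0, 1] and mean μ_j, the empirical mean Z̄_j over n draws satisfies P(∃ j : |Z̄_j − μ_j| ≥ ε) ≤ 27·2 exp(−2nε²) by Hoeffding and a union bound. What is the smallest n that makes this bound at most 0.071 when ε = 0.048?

Need 2·27·exp(−2nε²) ≤ 0.071, i.e. exp(−2nε²) ≤ 0.071/54.
So 2nε² ≥ ln(54/0.071) = 6.634059.
Hence n ≥ 6.634059/(2·0.048²) = 1439.683.
The smallest integer n is 1440.

1440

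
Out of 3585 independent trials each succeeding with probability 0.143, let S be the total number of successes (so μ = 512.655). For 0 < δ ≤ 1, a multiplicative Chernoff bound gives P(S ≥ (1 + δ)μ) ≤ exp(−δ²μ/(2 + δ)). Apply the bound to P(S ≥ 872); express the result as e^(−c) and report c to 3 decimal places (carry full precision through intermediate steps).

Write 872 = (1 + δ)μ, so δ = 872/512.655 − 1 = 0.700949…
Then the exponent is δ²μ/(2 + δ) = (872 − μ)² / (μ·(2 + δ)) = 93.257042.

93.257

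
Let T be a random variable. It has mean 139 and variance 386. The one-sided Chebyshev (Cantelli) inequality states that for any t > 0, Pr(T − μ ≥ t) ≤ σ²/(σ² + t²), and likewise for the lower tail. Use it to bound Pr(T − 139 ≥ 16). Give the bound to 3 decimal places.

Here σ² = 386 and t = 16, so σ² + t² = 642.
Cantelli's bound: 386/642 = 0.6012.

0.601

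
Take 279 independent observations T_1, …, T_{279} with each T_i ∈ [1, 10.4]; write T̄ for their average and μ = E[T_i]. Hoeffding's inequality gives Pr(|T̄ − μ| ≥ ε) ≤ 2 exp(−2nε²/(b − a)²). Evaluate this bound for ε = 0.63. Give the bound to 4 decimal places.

Exponent: 2nε²/(b − a)² = 2·279·0.63² / 9.4² = 2.50645.
Bound = 2·exp(−2.50645) = 0.16311.

0.1631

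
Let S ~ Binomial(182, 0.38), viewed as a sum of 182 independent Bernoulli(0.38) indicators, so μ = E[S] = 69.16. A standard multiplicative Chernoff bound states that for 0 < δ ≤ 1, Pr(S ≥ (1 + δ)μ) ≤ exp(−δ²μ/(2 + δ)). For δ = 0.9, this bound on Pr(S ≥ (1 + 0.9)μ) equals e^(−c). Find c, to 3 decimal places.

19.317

c = δ²μ/(2 + δ) = 0.9²·69.16/(2 + 0.9) = 19.3171.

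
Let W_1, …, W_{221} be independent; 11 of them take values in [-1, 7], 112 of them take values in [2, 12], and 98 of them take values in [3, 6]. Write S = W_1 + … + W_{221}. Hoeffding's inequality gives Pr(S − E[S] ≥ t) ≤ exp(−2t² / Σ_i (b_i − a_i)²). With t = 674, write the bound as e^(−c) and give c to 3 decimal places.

71.058

Σ(b_i − a_i)² = 11·8² + 112·10² + 98·3² = 12786.
c = 2t² / 12786 = 2·674² / 12786 = 71.0583.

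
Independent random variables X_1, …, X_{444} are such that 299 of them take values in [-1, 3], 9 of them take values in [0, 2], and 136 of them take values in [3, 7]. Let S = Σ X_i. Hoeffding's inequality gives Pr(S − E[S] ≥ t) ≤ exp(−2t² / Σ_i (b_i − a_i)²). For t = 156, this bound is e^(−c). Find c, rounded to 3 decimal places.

6.957

Σ(b_i − a_i)² = 299·4² + 9·2² + 136·4² = 6996.
c = 2t² / 6996 = 2·156² / 6996 = 6.9571.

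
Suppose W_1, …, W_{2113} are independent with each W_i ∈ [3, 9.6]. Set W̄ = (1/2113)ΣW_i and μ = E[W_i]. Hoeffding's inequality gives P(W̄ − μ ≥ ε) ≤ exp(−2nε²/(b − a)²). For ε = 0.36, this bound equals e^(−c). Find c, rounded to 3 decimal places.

12.573

c = 2nε²/(b − a)² = 2·2113·0.36² / 6.6² = 12.5732.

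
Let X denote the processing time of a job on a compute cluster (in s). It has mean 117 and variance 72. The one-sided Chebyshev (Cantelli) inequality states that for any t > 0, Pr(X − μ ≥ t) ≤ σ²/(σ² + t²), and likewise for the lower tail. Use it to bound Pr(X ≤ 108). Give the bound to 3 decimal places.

0.471

Here σ² = 72 and t = 9, so σ² + t² = 153.
Cantelli's bound: 72/153 = 0.4706.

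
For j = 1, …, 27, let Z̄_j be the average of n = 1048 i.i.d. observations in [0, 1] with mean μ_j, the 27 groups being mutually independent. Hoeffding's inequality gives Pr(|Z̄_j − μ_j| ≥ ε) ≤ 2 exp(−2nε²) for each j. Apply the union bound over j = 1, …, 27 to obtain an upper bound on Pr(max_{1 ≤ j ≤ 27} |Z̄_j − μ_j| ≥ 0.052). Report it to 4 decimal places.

Per-experiment Hoeffding bound: 2·exp(−2·1048·0.052²) = 2·exp(−5.66758) = 0.0069124.
Union bound over 27 events: 27·0.0069124 = 0.18664.

0.1866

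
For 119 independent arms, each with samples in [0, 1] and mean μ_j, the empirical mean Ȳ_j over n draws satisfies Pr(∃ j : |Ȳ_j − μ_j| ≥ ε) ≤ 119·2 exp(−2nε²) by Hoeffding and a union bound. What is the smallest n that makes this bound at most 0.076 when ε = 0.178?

128

Need 2·119·exp(−2nε²) ≤ 0.076, i.e. exp(−2nε²) ≤ 0.076/238.
So 2nε² ≥ ln(238/0.076) = 8.049293.
Hence n ≥ 8.049293/(2·0.178²) = 127.025.
The smallest integer n is 128.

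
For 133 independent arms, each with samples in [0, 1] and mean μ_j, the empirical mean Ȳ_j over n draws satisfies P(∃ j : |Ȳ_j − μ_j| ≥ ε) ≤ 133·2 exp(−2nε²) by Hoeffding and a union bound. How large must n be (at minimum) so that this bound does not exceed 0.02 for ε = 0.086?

Need 2·133·exp(−2nε²) ≤ 0.02, i.e. exp(−2nε²) ≤ 0.02/266.
So 2nε² ≥ ln(266/0.02) = 9.495519.
Hence n ≥ 9.495519/(2·0.086²) = 641.936.
The smallest integer n is 642.

642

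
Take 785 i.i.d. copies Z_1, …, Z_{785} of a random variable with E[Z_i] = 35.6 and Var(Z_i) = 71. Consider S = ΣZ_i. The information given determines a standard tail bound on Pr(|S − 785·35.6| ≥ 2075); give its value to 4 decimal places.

0.0129

With mean and variance of each term known, Chebyshev's inequality bounds the deviation of the sum (or sample mean).
Var(S) = n·Var(Z_i) = 785·71 = 55735.
Chebyshev: Pr(|S − 785·35.6| ≥ 2075) ≤ Var(S)/2075² = 55735/4305625 = 0.0129.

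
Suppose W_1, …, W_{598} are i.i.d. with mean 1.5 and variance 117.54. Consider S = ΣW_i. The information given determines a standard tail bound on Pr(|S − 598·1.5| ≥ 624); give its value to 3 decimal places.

With mean and variance of each term known, Chebyshev's inequality bounds the deviation of the sum (or sample mean).
Var(S) = n·Var(W_i) = 598·117.54 = 70288.92.
Chebyshev: Pr(|S − 598·1.5| ≥ 624) ≤ Var(S)/624² = 70288.92/389376 = 0.1805.

0.181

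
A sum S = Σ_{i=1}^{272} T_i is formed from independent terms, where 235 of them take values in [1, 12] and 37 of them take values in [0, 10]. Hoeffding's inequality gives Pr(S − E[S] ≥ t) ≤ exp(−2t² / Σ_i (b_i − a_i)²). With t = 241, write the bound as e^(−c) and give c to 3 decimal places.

3.615

Σ(b_i − a_i)² = 235·11² + 37·10² = 32135.
c = 2t² / 32135 = 2·241² / 32135 = 3.6148.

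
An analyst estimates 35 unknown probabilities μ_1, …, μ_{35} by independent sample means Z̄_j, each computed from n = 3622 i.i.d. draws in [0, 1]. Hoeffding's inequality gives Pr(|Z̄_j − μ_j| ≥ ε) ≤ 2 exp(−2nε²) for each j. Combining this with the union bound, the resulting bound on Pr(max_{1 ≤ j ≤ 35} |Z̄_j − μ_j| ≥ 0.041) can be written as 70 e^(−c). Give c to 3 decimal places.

Union bound over the 35 events: Pr(max_{1 ≤ j ≤ 35} |Z̄_j − μ_j| ≥ 0.041) ≤ 35·2·exp(−2nε²) = 70 exp(−2·3622·0.041²).
So c = 2·3622·0.041² = 12.1772.

12.177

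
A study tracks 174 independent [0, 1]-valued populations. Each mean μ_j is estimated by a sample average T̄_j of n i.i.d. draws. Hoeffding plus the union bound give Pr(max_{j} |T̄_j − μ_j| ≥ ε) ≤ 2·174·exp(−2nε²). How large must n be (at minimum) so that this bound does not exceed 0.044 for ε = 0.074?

820

Need 2·174·exp(−2nε²) ≤ 0.044, i.e. exp(−2nε²) ≤ 0.044/348.
So 2nε² ≥ ln(348/0.044) = 8.975768.
Hence n ≥ 8.975768/(2·0.074²) = 819.555.
The smallest integer n is 820.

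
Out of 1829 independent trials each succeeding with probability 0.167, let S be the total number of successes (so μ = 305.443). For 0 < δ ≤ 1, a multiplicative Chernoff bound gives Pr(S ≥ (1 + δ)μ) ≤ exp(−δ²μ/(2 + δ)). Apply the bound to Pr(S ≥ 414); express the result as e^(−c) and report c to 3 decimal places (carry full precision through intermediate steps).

Write 414 = (1 + δ)μ, so δ = 414/305.443 − 1 = 0.3554084…
Then the exponent is δ²μ/(2 + δ) = (414 − μ)² / (μ·(2 + δ)) = 16.380203.

16.380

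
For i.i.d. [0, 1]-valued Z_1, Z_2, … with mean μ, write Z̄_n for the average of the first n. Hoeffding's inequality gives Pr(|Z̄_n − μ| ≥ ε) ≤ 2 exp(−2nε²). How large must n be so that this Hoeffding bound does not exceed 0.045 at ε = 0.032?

1853

Require 2·exp(−2nε²) ≤ 0.045, i.e. 2nε² ≥ ln(2/0.045) = 3.794240.
So n ≥ 3.794240 / (2·0.032²) = 1852.656.
The smallest integer n is 1853.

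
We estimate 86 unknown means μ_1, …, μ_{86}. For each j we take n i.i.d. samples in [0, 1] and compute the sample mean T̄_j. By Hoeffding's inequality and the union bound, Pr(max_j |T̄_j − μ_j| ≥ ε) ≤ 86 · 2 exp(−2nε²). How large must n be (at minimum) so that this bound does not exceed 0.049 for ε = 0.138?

215

Need 2·86·exp(−2nε²) ≤ 0.049, i.e. exp(−2nε²) ≤ 0.049/172.
So 2nε² ≥ ln(172/0.049) = 8.163429.
Hence n ≥ 8.163429/(2·0.138²) = 214.331.
The smallest integer n is 215.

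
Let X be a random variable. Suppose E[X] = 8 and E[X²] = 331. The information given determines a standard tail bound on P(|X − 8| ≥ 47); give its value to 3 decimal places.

0.121

The first two moments determine the variance, so Chebyshev's inequality is the sharpest standard bound available.
Var(X) = E[X²] − (E[X])² = 331 − 64 = 267.
Chebyshev's inequality: P(|X − μ| ≥ t) ≤ Var(X)/t² = 267/2209 = 0.1209.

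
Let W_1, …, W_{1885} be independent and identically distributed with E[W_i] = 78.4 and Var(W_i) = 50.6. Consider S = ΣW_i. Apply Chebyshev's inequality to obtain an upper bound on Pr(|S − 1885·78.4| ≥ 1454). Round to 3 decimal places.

0.045

Var(S) = n·Var(W_i) = 1885·50.6 = 95381.
Chebyshev: Pr(|S − 1885·78.4| ≥ 1454) ≤ Var(S)/1454² = 95381/2114116 = 0.0451.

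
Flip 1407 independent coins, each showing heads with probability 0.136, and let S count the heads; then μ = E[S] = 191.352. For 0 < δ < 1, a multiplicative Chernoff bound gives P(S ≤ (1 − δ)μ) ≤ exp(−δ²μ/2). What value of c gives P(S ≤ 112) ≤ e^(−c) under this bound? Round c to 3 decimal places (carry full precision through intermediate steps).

Write 112 = (1 − δ)μ, so δ = 1 − 112/191.352 = 0.4146912…
Then the exponent is δ²μ/2 = (μ − 112)²/(2μ) = 16.453290.

16.453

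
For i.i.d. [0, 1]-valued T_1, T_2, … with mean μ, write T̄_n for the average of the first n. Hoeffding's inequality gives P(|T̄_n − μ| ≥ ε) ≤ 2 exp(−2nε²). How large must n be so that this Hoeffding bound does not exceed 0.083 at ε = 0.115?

Require 2·exp(−2nε²) ≤ 0.083, i.e. 2nε² ≥ ln(2/0.083) = 3.182062.
So n ≥ 3.182062 / (2·0.115²) = 120.305.
The smallest integer n is 121.

121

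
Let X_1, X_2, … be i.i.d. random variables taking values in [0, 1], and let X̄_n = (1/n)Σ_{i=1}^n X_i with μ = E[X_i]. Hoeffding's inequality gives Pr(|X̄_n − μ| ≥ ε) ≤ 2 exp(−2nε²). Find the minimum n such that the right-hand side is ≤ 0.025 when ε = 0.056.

Require 2·exp(−2nε²) ≤ 0.025, i.e. 2nε² ≥ ln(2/0.025) = 4.382027.
So n ≥ 4.382027 / (2·0.056²) = 698.665.
The smallest integer n is 699.

699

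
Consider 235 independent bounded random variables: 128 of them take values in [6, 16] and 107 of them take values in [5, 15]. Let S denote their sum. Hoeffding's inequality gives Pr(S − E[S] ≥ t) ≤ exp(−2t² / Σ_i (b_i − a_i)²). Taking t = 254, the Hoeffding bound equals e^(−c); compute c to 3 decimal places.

Σ(b_i − a_i)² = 128·10² + 107·10² = 23500.
c = 2t² / 23500 = 2·254² / 23500 = 5.4907.

5.491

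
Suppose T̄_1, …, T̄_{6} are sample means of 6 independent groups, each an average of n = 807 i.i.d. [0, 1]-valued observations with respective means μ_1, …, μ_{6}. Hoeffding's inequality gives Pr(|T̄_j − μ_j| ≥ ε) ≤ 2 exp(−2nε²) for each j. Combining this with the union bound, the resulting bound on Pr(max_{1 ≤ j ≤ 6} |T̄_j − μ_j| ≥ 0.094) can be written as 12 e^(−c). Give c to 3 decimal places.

Union bound over the 6 events: Pr(max_{1 ≤ j ≤ 6} |T̄_j − μ_j| ≥ 0.094) ≤ 6·2·exp(−2nε²) = 12 exp(−2·807·0.094²).
So c = 2·807·0.094² = 14.2613.

14.261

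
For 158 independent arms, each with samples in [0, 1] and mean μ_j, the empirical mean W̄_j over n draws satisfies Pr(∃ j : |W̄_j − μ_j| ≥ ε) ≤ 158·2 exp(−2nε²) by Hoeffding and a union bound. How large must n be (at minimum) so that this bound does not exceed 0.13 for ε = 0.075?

693

Need 2·158·exp(−2nε²) ≤ 0.13, i.e. exp(−2nε²) ≤ 0.13/316.
So 2nε² ≥ ln(316/0.13) = 7.795963.
Hence n ≥ 7.795963/(2·0.075²) = 692.974.
The smallest integer n is 693.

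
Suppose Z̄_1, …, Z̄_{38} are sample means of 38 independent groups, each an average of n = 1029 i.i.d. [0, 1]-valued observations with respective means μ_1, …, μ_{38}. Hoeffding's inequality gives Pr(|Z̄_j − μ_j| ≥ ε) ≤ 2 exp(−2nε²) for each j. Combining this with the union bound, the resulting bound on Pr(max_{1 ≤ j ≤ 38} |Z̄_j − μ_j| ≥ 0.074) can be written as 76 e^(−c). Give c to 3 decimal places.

Union bound over the 38 events: Pr(max_{1 ≤ j ≤ 38} |Z̄_j − μ_j| ≥ 0.074) ≤ 38·2·exp(−2nε²) = 76 exp(−2·1029·0.074²).
So c = 2·1029·0.074² = 11.2696.

11.270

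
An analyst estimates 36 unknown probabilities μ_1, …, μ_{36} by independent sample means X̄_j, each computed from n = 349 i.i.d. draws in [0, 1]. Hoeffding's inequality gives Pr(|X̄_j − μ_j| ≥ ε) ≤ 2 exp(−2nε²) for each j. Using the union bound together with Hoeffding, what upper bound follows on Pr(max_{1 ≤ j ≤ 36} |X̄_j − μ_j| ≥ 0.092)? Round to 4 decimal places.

0.1957

Per-experiment Hoeffding bound: 2·exp(−2·349·0.092²) = 2·exp(−5.90787) = 0.0054359.
Union bound over 36 events: 36·0.0054359 = 0.19569.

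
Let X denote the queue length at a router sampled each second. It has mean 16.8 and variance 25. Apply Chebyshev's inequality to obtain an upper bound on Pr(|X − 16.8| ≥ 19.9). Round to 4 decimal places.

Chebyshev: Pr(|X − μ| ≥ t) ≤ Var(X)/t².
Bound = 25 / 396.01 = 0.0631.

0.0631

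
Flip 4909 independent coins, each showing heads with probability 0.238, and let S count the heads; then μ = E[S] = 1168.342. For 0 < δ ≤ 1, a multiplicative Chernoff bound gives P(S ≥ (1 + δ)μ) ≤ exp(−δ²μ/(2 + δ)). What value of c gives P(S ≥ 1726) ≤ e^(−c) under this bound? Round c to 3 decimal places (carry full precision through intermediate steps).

Write 1726 = (1 + δ)μ, so δ = 1726/1168.342 − 1 = 0.4773072…
Then the exponent is δ²μ/(2 + δ) = (1726 − μ)² / (μ·(2 + δ)) = 107.444955.

107.445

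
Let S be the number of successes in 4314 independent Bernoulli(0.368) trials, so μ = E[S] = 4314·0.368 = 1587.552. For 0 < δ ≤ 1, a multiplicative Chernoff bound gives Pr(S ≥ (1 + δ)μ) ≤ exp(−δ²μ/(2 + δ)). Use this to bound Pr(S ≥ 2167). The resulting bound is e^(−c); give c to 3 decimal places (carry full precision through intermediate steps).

89.427

Write 2167 = (1 + δ)μ, so δ = 2167/1587.552 − 1 = 0.3649947…
Then the exponent is δ²μ/(2 + δ) = (2167 − μ)² / (μ·(2 + δ)) = 89.427443.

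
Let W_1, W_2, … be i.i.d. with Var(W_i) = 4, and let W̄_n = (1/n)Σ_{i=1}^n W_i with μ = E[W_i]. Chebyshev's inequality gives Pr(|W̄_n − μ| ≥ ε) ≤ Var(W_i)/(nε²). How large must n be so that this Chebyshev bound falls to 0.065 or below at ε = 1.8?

Require 4/(n·1.8²) ≤ 0.065, i.e. n ≥ 4/(0.065·1.8²) = 18.993.
The smallest integer n is 19.

19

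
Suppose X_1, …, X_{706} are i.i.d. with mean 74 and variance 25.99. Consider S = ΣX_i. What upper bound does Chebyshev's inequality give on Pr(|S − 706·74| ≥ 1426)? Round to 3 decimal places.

0.009

Var(S) = n·Var(X_i) = 706·25.99 = 18348.94.
Chebyshev: Pr(|S − 706·74| ≥ 1426) ≤ Var(S)/1426² = 18348.94/2033476 = 0.0090.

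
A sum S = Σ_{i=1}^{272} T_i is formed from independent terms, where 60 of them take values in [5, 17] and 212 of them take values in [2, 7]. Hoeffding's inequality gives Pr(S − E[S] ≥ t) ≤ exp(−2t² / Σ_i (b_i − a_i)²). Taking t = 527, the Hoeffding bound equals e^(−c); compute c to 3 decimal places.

Σ(b_i − a_i)² = 60·12² + 212·5² = 13940.
c = 2t² / 13940 = 2·527² / 13940 = 39.8463.

39.846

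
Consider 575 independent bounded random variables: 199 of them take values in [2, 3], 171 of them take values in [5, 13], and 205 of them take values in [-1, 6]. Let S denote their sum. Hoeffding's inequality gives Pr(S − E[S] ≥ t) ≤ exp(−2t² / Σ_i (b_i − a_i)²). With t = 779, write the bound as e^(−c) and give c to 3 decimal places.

57.282

Σ(b_i − a_i)² = 199·1² + 171·8² + 205·7² = 21188.
c = 2t² / 21188 = 2·779² / 21188 = 57.2816.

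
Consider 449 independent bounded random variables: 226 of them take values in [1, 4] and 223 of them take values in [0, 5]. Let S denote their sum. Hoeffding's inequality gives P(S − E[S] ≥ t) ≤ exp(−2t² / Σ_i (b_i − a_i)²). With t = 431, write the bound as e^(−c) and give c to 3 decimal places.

Σ(b_i − a_i)² = 226·3² + 223·5² = 7609.
c = 2t² / 7609 = 2·431² / 7609 = 48.8267.

48.827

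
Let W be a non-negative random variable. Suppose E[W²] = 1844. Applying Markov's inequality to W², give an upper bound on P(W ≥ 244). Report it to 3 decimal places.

0.031

Since W ≥ 0, the event {W ≥ 244} is the same as {W² ≥ 59536}.
Markov's inequality applied to W² gives P(W² ≥ 59536) ≤ E[W²]/59536 = 1844/59536 = 0.0310.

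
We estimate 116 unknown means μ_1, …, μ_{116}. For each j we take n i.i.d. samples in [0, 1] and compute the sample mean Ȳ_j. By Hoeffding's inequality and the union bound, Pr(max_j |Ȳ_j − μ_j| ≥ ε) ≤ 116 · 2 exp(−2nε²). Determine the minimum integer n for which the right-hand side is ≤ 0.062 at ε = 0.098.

429

Need 2·116·exp(−2nε²) ≤ 0.062, i.e. exp(−2nε²) ≤ 0.062/232.
So 2nε² ≥ ln(232/0.062) = 8.227358.
Hence n ≥ 8.227358/(2·0.098²) = 428.330.
The smallest integer n is 429.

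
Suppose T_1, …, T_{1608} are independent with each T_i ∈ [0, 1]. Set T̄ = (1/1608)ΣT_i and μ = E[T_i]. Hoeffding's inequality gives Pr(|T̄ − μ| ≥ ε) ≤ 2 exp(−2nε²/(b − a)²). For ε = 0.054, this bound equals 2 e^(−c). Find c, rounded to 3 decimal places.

c = 2nε²/(b − a)² = 2·1608·0.054² / 1² = 9.3779.

9.378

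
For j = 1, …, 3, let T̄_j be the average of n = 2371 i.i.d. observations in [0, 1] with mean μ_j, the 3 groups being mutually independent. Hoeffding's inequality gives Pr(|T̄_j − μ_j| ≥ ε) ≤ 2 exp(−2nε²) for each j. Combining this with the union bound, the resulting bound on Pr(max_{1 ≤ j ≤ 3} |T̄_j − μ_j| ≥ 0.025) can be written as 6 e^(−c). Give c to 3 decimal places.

Union bound over the 3 events: Pr(max_{1 ≤ j ≤ 3} |T̄_j − μ_j| ≥ 0.025) ≤ 3·2·exp(−2nε²) = 6 exp(−2·2371·0.025²).
So c = 2·2371·0.025² = 2.9638.

2.964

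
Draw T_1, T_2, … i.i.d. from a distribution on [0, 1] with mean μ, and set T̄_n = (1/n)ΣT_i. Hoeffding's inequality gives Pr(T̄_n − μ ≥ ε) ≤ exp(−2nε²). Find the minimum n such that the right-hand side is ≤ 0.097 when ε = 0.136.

64

Require exp(−2nε²) ≤ 0.097, i.e. 2nε² ≥ ln(1/0.097) = 2.333044.
So n ≥ 2.333044 / (2·0.136²) = 63.069.
The smallest integer n is 64.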